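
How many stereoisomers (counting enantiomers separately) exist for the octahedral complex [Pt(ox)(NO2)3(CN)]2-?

Each ox is bidentate and must span two cis positions.
The distinct arrangements are (2 in all): NO2 fac; NO2 mer.
Each arrangement has an internal mirror plane or centre of symmetry, so none is chiral.

2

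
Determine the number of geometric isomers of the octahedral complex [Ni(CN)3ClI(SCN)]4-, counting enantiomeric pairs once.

4

The distinct arrangements are (4 in all): CN mer (3 arrangements); CN fac (chiral).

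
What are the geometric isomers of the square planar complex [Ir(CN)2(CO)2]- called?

cis and trans

In a square planar complex each vertex has one trans partner and two cis neighbours.
The distinct arrangements are (2 in all): CN cis; CN trans.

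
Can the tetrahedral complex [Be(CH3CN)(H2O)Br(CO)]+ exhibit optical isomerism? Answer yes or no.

All four vertices of a tetrahedron are equivalent and mutually adjacent, so cis/trans isomerism cannot arise.
Only one geometric arrangement is possible; it has no improper symmetry element, so it exists as a pair of enantiomers (2 stereoisomers).

yes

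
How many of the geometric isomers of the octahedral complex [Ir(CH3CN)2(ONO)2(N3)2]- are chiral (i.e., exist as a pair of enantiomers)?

1

An octahedron has six vertices in three trans pairs; every non-trans pair is cis.
There are 5 geometric isomers: CH3CN trans, ONO trans, N3 trans; CH3CN trans, ONO cis, N3 cis; CH3CN cis, ONO trans, N3 cis; CH3CN cis, ONO cis, N3 cis (chiral); CH3CN cis, ONO cis, N3 trans.
One of these lacks any improper symmetry element and so occurs as an enantiomeric pair, giving 5 + 1 = 6 stereoisomers in total.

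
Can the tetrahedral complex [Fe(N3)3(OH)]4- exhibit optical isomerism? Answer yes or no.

In a tetrahedral complex all four positions are equivalent and every pair of ligands is adjacent — there is no cis/trans distinction.
Only one geometric arrangement is possible.

no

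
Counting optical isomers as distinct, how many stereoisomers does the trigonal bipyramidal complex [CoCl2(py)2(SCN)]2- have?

6

A trigonal bipyramid has two axial and three equatorial sites, which are chemically inequivalent.
Placing the ligands in turn and identifying arrangements related by rotation or reflection leaves 5 distinct geometric isomers.
One of these lacks any improper symmetry element and so occurs as an enantiomeric pair, giving 5 + 1 = 6 stereoisomers in total.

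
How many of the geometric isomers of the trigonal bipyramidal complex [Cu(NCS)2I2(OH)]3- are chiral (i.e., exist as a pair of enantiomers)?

1

In a trigonal bipyramid the two axial positions differ from the three equatorial ones.
Systematic enumeration (placing each ligand type in turn and discarding arrangements equivalent by rotation or reflection) gives 5 geometric isomers.
One of these lacks any improper symmetry element and so occurs as an enantiomeric pair, giving 5 + 1 = 6 stereoisomers in total.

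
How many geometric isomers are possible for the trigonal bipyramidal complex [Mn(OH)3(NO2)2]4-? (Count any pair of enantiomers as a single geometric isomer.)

In a trigonal bipyramid the two axial positions differ from the three equatorial ones.
Working through the distinct placements yields 3 geometric isomers: NO2 both axial; NO2 one axial, one equatorial; NO2 both equatorial.

3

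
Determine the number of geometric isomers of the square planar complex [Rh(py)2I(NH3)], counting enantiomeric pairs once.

2

A square has two trans pairs of vertices; adjacent vertices are cis.
The distinct arrangements are (2 in all): py cis; py trans.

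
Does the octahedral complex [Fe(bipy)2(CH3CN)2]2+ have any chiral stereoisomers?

yes

In an octahedral complex each vertex has one trans partner and four cis neighbours.
Each bipy is bidentate and must span two cis positions.
Systematic placement gives 2 geometric isomers: CH3CN trans; CH3CN cis (chiral).
One of these lacks any improper symmetry element and so occurs as an enantiomeric pair, giving 2 + 1 = 3 stereoisomers in total.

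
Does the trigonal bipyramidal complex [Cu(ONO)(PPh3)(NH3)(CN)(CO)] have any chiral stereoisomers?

yes

In a trigonal bipyramid the two axial positions differ from the three equatorial ones.
Exhaustive case analysis gives 10 geometric isomers.
Of these, 10 lack any improper symmetry element and so occur as enantiomeric pairs, giving 10 + 10 = 20 stereoisomers in total.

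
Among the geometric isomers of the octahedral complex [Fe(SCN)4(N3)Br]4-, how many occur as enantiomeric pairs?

Working through the distinct placements yields 2 geometric isomers: N3 and Br mutually trans; N3 and Br mutually cis.
Each arrangement has an internal mirror plane or centre of symmetry, so none is chiral.

0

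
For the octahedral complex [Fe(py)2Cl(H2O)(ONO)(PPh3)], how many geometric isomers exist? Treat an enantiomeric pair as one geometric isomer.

9

In an octahedral complex each vertex has one trans partner and four cis neighbours.
Exhaustive case analysis gives 9 geometric isomers.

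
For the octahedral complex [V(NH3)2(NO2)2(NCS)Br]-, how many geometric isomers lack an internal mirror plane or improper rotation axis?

Working through the distinct placements yields 6 geometric isomers: NH3 trans, NO2 trans; NH3 cis, NO2 cis (3 arrangements, 2 chiral); NH3 cis, NO2 trans; NH3 trans, NO2 cis.
Of these, 2 lack any improper symmetry element and so occur as enantiomeric pairs, giving 6 + 2 = 8 stereoisomers in total.

2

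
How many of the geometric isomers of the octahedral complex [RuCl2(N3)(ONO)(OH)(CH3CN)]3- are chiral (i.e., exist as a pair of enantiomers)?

6

The six octahedral sites form three mutually perpendicular trans pairs.
Placing the ligands in turn and identifying arrangements related by rotation or reflection leaves 9 distinct geometric isomers.
Of these, 6 lack any improper symmetry element and so occur as enantiomeric pairs, giving 9 + 6 = 15 stereoisomers in total.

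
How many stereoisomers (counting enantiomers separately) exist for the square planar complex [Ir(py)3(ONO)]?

A square has two trans pairs of vertices; adjacent vertices are cis.
Only one geometric arrangement is possible.

1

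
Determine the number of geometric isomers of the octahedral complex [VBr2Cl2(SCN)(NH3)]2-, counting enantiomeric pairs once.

An octahedron has six vertices in three trans pairs; every non-trans pair is cis.
There are 6 geometric isomers: Br trans, Cl trans; Br trans, Cl cis; Br cis, Cl cis (3 arrangements, 2 chiral); Br cis, Cl trans.

6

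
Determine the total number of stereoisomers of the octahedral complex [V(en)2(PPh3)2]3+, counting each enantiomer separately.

An octahedron has six vertices in three trans pairs; every non-trans pair is cis.
Each en is bidentate and must span two cis positions.
Systematic placement gives 2 geometric isomers: PPh3 trans; PPh3 cis (chiral).
One of these lacks any improper symmetry element and so occurs as an enantiomeric pair, giving 2 + 1 = 3 stereoisomers in total.

3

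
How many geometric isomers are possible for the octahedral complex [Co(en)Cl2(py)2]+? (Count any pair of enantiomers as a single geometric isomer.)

3

The six octahedral sites form three mutually perpendicular trans pairs.
Each en is bidentate and must span two cis positions.
The distinct arrangements are (3 in all): Cl trans, py cis; Cl cis, py trans; Cl cis, py cis (chiral).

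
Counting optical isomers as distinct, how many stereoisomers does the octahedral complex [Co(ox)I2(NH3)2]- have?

The six octahedral sites form three mutually perpendicular trans pairs.
Each ox is bidentate and must span two cis positions.
Systematic placement gives 3 geometric isomers: I trans, NH3 cis; I cis, NH3 cis (chiral); I cis, NH3 trans.
One of these lacks any improper symmetry element and so occurs as an enantiomeric pair, giving 3 + 1 = 4 stereoisomers in total.

4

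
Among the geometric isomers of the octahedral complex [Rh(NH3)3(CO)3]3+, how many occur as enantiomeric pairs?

The six octahedral sites form three mutually perpendicular trans pairs.
Working through the distinct placements yields 2 geometric isomers: NH3 mer; NH3 fac.
Each arrangement has an internal mirror plane or centre of symmetry, so none is chiral.

0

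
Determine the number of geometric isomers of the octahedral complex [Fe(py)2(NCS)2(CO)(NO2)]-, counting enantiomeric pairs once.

An octahedron has six vertices in three trans pairs; every non-trans pair is cis.
The distinct arrangements are (6 in all): py trans, NCS cis; py cis, NCS cis (3 arrangements, 2 chiral); py trans, NCS trans; py cis, NCS trans.

6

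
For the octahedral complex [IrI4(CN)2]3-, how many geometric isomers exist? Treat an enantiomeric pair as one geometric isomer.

2

In an octahedral complex each vertex has one trans partner and four cis neighbours.
The distinct arrangements are (2 in all): CN trans; CN cis.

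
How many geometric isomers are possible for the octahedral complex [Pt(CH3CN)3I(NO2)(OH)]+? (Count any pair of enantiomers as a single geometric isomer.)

Systematic placement gives 4 geometric isomers: CH3CN mer (3 arrangements); CH3CN fac (chiral).

4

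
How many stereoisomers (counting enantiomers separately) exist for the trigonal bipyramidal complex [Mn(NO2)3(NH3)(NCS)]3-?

A trigonal bipyramid has two axial and three equatorial sites, which are chemically inequivalent.
The distinct arrangements are (4 in all): NH3 axial, NCS axial; NH3 equatorial, NCS axial; NH3 axial, NCS equatorial; NH3 equatorial, NCS equatorial.
Each arrangement has an internal mirror plane or centre of symmetry, so none is chiral.

4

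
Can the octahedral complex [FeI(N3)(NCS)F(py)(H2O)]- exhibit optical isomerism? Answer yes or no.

yes

Systematic enumeration (placing each ligand type in turn and discarding arrangements equivalent by rotation or reflection) gives 15 geometric isomers.
Of these, 15 lack any improper symmetry element and so occur as enantiomeric pairs, giving 15 + 15 = 30 stereoisomers in total.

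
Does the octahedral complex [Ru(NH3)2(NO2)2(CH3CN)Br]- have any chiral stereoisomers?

There are 6 geometric isomers: NH3 trans, NO2 trans; NH3 cis, NO2 cis (3 arrangements, 2 chiral); NH3 cis, NO2 trans; NH3 trans, NO2 cis.
Of these, 2 lack any improper symmetry element and so occur as enantiomeric pairs, giving 6 + 2 = 8 stereoisomers in total.

yes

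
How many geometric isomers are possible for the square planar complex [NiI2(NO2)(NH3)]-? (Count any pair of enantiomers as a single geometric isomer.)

2

In a square planar complex each vertex has one trans partner and two cis neighbours.
Systematic placement gives 2 geometric isomers: I cis; I trans.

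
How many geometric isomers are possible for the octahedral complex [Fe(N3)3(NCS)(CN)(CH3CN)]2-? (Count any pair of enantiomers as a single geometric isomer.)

4

In an octahedral complex each vertex has one trans partner and four cis neighbours.
Systematic placement gives 4 geometric isomers: N3 mer (3 arrangements); N3 fac (chiral).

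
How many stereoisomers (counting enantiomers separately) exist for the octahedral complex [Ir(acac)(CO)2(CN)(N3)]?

Each acac is bidentate and must span two cis positions.
There are 4 geometric isomers: CO cis (3 arrangements, 2 chiral); CO trans.
Of these, 2 lack any improper symmetry element and so occur as enantiomeric pairs, giving 4 + 2 = 6 stereoisomers in total.

6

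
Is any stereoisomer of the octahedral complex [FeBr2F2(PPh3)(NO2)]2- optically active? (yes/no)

Working through the distinct placements yields 6 geometric isomers: Br trans, F trans; Br trans, F cis; Br cis, F cis (3 arrangements, 2 chiral); Br cis, F trans.
Of these, 2 lack any improper symmetry element and so occur as enantiomeric pairs, giving 6 + 2 = 8 stereoisomers in total.

yes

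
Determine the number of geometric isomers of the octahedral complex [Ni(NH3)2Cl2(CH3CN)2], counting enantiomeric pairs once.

In an octahedral complex each vertex has one trans partner and four cis neighbours.
Working through the distinct placements yields 5 geometric isomers: NH3 trans, Cl trans, CH3CN trans; NH3 cis, Cl cis, CH3CN trans; NH3 trans, Cl cis, CH3CN cis; NH3 cis, Cl cis, CH3CN cis (chiral); NH3 cis, Cl trans, CH3CN cis.

5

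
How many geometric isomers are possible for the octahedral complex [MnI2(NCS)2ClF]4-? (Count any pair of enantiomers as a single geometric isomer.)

6

The six octahedral sites form three mutually perpendicular trans pairs.
There are 6 geometric isomers: I trans, NCS trans; I cis, NCS cis (3 arrangements, 2 chiral); I cis, NCS trans; I trans, NCS cis.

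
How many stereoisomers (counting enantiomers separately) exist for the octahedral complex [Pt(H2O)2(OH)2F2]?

An octahedron has six vertices in three trans pairs; every non-trans pair is cis.
There are 5 geometric isomers: H2O trans, OH trans, F trans; H2O cis, OH cis, F trans; H2O cis, OH trans, F cis; H2O cis, OH cis, F cis (chiral); H2O trans, OH cis, F cis.
One of these lacks any improper symmetry element and so occurs as an enantiomeric pair, giving 5 + 1 = 6 stereoisomers in total.

6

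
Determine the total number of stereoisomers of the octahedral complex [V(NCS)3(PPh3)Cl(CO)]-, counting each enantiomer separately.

5

There are 4 geometric isomers: NCS mer (3 arrangements); NCS fac (chiral).
One of these lacks any improper symmetry element and so occurs as an enantiomeric pair, giving 4 + 1 = 5 stereoisomers in total.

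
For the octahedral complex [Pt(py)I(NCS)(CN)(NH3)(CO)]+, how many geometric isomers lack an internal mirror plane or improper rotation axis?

15

Systematic enumeration (placing each ligand type in turn and discarding arrangements equivalent by rotation or reflection) gives 15 geometric isomers.
Of these, 15 lack any improper symmetry element and so occur as enantiomeric pairs, giving 15 + 15 = 30 stereoisomers in total.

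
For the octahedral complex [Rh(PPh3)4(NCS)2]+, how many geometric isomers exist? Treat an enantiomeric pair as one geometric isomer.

Working through the distinct placements yields 2 geometric isomers: NCS trans; NCS cis.

2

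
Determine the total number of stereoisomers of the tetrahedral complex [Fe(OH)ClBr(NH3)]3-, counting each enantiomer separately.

Only one geometric arrangement is possible; it has no improper symmetry element, so it exists as a pair of enantiomers (2 stereoisomers).

2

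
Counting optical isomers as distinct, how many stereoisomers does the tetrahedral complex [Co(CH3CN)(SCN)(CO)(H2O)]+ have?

2

All four vertices of a tetrahedron are equivalent and mutually adjacent, so cis/trans isomerism cannot arise.
Only one geometric arrangement is possible; it has no improper symmetry element, so it exists as a pair of enantiomers (2 stereoisomers).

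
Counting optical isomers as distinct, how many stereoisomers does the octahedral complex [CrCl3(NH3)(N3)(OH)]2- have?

5

An octahedron has six vertices in three trans pairs; every non-trans pair is cis.
The distinct arrangements are (4 in all): Cl mer (3 arrangements); Cl fac (chiral).
One of these lacks any improper symmetry element and so occurs as an enantiomeric pair, giving 4 + 1 = 5 stereoisomers in total.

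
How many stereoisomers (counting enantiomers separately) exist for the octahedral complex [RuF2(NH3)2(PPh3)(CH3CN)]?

An octahedron has six vertices in three trans pairs; every non-trans pair is cis.
Working through the distinct placements yields 6 geometric isomers: F cis, NH3 cis (3 arrangements, 2 chiral); F cis, NH3 trans; F trans, NH3 cis; F trans, NH3 trans.
Of these, 2 lack any improper symmetry element and so occur as enantiomeric pairs, giving 6 + 2 = 8 stereoisomers in total.

8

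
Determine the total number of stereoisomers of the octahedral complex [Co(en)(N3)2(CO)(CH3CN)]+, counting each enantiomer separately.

6

Each en is bidentate and must span two cis positions.
Working through the distinct placements yields 4 geometric isomers: N3 cis (3 arrangements, 2 chiral); N3 trans.
Of these, 2 lack any improper symmetry element and so occur as enantiomeric pairs, giving 4 + 2 = 6 stereoisomers in total.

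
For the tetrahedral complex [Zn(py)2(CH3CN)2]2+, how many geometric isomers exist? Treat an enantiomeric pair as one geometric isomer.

1

All four vertices of a tetrahedron are equivalent and mutually adjacent, so cis/trans isomerism cannot arise.
Only one geometric arrangement is possible.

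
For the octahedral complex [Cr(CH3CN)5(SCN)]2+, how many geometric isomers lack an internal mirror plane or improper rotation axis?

Only one geometric arrangement is possible.

0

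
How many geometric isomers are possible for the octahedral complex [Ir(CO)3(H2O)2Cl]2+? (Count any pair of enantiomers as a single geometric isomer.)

The six octahedral sites form three mutually perpendicular trans pairs.
There are 3 geometric isomers: CO mer, H2O trans; CO mer, H2O cis; CO fac, H2O cis.

3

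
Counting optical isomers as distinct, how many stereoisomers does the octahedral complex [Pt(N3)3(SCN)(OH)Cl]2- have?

The distinct arrangements are (4 in all): N3 mer (3 arrangements); N3 fac (chiral).
One of these lacks any improper symmetry element and so occurs as an enantiomeric pair, giving 4 + 1 = 5 stereoisomers in total.

5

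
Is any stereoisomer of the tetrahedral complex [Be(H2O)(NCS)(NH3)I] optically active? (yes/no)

yes

Only one geometric arrangement is possible; it has no improper symmetry element, so it exists as a pair of enantiomers (2 stereoisomers).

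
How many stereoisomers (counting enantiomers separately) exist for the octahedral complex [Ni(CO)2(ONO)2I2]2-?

An octahedron has six vertices in three trans pairs; every non-trans pair is cis.
The distinct arrangements are (5 in all): CO trans, ONO trans, I trans; CO trans, ONO cis, I cis; CO cis, ONO trans, I cis; CO cis, ONO cis, I cis (chiral); CO cis, ONO cis, I trans.
One of these lacks any improper symmetry element and so occurs as an enantiomeric pair, giving 5 + 1 = 6 stereoisomers in total.

6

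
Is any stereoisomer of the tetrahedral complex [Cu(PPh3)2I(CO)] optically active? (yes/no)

Only one geometric arrangement is possible.

no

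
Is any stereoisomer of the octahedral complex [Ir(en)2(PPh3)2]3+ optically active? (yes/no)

In an octahedral complex each vertex has one trans partner and four cis neighbours.
Each en is bidentate and must span two cis positions.
Working through the distinct placements yields 2 geometric isomers: PPh3 trans; PPh3 cis (chiral).
One of these lacks any improper symmetry element and so occurs as an enantiomeric pair, giving 2 + 1 = 3 stereoisomers in total.

yes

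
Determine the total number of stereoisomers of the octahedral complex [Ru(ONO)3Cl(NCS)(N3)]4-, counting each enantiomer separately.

5

The six octahedral sites form three mutually perpendicular trans pairs.
The distinct arrangements are (4 in all): ONO mer (3 arrangements); ONO fac (chiral).
One of these lacks any improper symmetry element and so occurs as an enantiomeric pair, giving 4 + 1 = 5 stereoisomers in total.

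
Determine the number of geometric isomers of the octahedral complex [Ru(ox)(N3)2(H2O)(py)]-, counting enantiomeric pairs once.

Each ox is bidentate and must span two cis positions.
There are 4 geometric isomers: N3 cis (3 arrangements, 2 chiral); N3 trans.

4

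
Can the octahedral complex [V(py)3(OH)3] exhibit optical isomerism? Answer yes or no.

no

An octahedron has six vertices in three trans pairs; every non-trans pair is cis.
There are 2 geometric isomers: py mer; py fac.
Each arrangement has an internal mirror plane or centre of symmetry, so none is chiral.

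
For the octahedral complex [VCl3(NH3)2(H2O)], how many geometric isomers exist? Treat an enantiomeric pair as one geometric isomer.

In an octahedral complex each vertex has one trans partner and four cis neighbours.
Systematic placement gives 3 geometric isomers: Cl mer, NH3 trans; Cl mer, NH3 cis; Cl fac, NH3 cis.

3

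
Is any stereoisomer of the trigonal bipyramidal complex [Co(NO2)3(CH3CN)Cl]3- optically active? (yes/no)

no

Working through the distinct placements yields 4 geometric isomers: CH3CN axial, Cl axial; CH3CN axial, Cl equatorial; CH3CN equatorial, Cl axial; CH3CN equatorial, Cl equatorial.
Each arrangement has an internal mirror plane or centre of symmetry, so none is chiral.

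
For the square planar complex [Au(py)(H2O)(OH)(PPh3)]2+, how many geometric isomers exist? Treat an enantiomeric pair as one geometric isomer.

3

A square has two trans pairs of vertices; adjacent vertices are cis.
Working through the distinct placements yields 3 geometric isomers: (H2O/PPh3 trans, OH/py trans); (H2O/py trans, OH/PPh3 trans); (H2O/OH trans, PPh3/py trans).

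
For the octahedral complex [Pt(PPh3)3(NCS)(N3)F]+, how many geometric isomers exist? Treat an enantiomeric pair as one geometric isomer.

4

There are 4 geometric isomers: PPh3 mer (3 arrangements); PPh3 fac (chiral).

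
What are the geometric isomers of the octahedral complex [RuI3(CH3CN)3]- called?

fac and mer

The six octahedral sites form three mutually perpendicular trans pairs.
The distinct arrangements are (2 in all): I mer; I fac.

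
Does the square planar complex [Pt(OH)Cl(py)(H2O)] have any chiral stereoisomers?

no

In a square planar complex each vertex has one trans partner and two cis neighbours.
Working through the distinct placements yields 3 geometric isomers: (Cl/OH trans, H2O/py trans); (Cl/py trans, H2O/OH trans); (Cl/H2O trans, OH/py trans).
Each arrangement has an internal mirror plane or centre of symmetry, so none is chiral.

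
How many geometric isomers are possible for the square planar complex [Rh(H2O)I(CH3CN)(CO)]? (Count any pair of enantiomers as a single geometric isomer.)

3

A square has two trans pairs of vertices; adjacent vertices are cis.
The distinct arrangements are (3 in all): (CH3CN/H2O trans, CO/I trans); (CH3CN/I trans, CO/H2O trans); (CH3CN/CO trans, H2O/I trans).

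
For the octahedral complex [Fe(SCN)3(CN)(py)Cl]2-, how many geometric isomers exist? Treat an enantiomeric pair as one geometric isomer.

4

An octahedron has six vertices in three trans pairs; every non-trans pair is cis.
Systematic placement gives 4 geometric isomers: SCN mer (3 arrangements); SCN fac (chiral).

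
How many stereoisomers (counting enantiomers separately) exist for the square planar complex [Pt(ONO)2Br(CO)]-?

Systematic placement gives 2 geometric isomers: ONO cis; ONO trans.
Each arrangement has an internal mirror plane or centre of symmetry, so none is chiral.

2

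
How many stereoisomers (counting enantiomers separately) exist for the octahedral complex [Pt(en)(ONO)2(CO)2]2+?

4

An octahedron has six vertices in three trans pairs; every non-trans pair is cis.
Each en is bidentate and must span two cis positions.
The distinct arrangements are (3 in all): ONO cis, CO trans; ONO cis, CO cis (chiral); ONO trans, CO cis.
One of these lacks any improper symmetry element and so occurs as an enantiomeric pair, giving 3 + 1 = 4 stereoisomers in total.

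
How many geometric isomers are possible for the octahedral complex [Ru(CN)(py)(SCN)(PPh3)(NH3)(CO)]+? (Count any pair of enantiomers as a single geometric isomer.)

The six octahedral sites form three mutually perpendicular trans pairs.
Systematic enumeration (placing each ligand type in turn and discarding arrangements equivalent by rotation or reflection) gives 15 geometric isomers.

15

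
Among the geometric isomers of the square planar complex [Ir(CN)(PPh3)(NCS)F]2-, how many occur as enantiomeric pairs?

0

There are 3 geometric isomers: (CN/NCS trans, F/PPh3 trans); (CN/PPh3 trans, F/NCS trans); (CN/F trans, NCS/PPh3 trans).
Each arrangement has an internal mirror plane or centre of symmetry, so none is chiral.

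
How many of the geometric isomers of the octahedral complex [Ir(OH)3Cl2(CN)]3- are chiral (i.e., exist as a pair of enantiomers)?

The distinct arrangements are (3 in all): OH mer, Cl cis; OH mer, Cl trans; OH fac, Cl cis.
Each arrangement has an internal mirror plane or centre of symmetry, so none is chiral.

0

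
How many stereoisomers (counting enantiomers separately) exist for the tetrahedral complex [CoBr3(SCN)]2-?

1

In a tetrahedral complex all four positions are equivalent and every pair of ligands is adjacent — there is no cis/trans distinction.
Only one geometric arrangement is possible.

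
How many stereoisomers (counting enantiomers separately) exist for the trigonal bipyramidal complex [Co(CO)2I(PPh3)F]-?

10

A trigonal bipyramid has two axial and three equatorial sites, which are chemically inequivalent.
Exhaustive case analysis gives 7 geometric isomers.
Of these, 3 lack any improper symmetry element and so occur as enantiomeric pairs, giving 7 + 3 = 10 stereoisomers in total.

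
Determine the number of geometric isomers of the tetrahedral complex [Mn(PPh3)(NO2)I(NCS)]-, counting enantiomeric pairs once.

1

All four vertices of a tetrahedron are equivalent and mutually adjacent, so cis/trans isomerism cannot arise.
Only one geometric arrangement is possible; it has no improper symmetry element, so it exists as a pair of enantiomers (2 stereoisomers).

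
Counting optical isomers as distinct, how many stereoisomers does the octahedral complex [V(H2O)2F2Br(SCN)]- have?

In an octahedral complex each vertex has one trans partner and four cis neighbours.
There are 6 geometric isomers: H2O cis, F cis (3 arrangements, 2 chiral); H2O trans, F cis; H2O cis, F trans; H2O trans, F trans.
Of these, 2 lack any improper symmetry element and so occur as enantiomeric pairs, giving 6 + 2 = 8 stereoisomers in total.

8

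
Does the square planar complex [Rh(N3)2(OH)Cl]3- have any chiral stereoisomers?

no

The distinct arrangements are (2 in all): N3 cis; N3 trans.
Each arrangement has an internal mirror plane or centre of symmetry, so none is chiral.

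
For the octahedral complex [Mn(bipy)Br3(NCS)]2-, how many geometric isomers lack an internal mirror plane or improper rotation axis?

The six octahedral sites form three mutually perpendicular trans pairs.
Each bipy is bidentate and must span two cis positions.
Working through the distinct placements yields 2 geometric isomers: Br mer; Br fac.
Each arrangement has an internal mirror plane or centre of symmetry, so none is chiral.

0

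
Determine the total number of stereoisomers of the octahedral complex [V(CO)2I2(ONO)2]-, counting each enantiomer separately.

In an octahedral complex each vertex has one trans partner and four cis neighbours.
The distinct arrangements are (5 in all): CO trans, I trans, ONO trans; CO trans, I cis, ONO cis; CO cis, I cis, ONO trans; CO cis, I cis, ONO cis (chiral); CO cis, I trans, ONO cis.
One of these lacks any improper symmetry element and so occurs as an enantiomeric pair, giving 5 + 1 = 6 stereoisomers in total.

6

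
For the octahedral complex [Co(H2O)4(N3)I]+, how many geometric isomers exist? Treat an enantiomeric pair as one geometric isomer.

In an octahedral complex each vertex has one trans partner and four cis neighbours.
Systematic placement gives 2 geometric isomers: N3 and I mutually trans; N3 and I mutually cis.

2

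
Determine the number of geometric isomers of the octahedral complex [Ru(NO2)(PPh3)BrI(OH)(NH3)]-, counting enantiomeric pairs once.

15

In an octahedral complex each vertex has one trans partner and four cis neighbours.
Systematic enumeration (placing each ligand type in turn and discarding arrangements equivalent by rotation or reflection) gives 15 geometric isomers.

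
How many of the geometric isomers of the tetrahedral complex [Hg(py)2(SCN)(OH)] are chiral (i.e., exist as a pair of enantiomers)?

In a tetrahedral complex all four positions are equivalent and every pair of ligands is adjacent — there is no cis/trans distinction.
Only one geometric arrangement is possible.

0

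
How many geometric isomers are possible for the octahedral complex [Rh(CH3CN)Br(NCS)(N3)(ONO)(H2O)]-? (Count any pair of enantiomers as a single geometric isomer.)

The six octahedral sites form three mutually perpendicular trans pairs.
Systematic enumeration (placing each ligand type in turn and discarding arrangements equivalent by rotation or reflection) gives 15 geometric isomers.

15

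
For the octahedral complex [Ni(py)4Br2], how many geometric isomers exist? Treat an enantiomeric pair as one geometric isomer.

2

Working through the distinct placements yields 2 geometric isomers: Br trans; Br cis.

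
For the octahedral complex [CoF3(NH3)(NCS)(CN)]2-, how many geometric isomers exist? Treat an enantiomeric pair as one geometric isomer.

Working through the distinct placements yields 4 geometric isomers: F mer (3 arrangements); F fac (chiral).

4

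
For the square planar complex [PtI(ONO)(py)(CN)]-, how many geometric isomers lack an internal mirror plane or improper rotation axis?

In a square planar complex each vertex has one trans partner and two cis neighbours.
The distinct arrangements are (3 in all): (CN/ONO trans, I/py trans); (CN/py trans, I/ONO trans); (CN/I trans, ONO/py trans).
Each arrangement has an internal mirror plane or centre of symmetry, so none is chiral.

0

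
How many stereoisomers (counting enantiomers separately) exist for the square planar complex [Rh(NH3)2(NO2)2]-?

2

A square has two trans pairs of vertices; adjacent vertices are cis.
Systematic placement gives 2 geometric isomers: NH3 cis; NH3 trans.
Each arrangement has an internal mirror plane or centre of symmetry, so none is chiral.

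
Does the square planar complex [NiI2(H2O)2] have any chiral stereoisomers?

no

A square has two trans pairs of vertices; adjacent vertices are cis.
Systematic placement gives 2 geometric isomers: I cis; I trans.
Each arrangement has an internal mirror plane or centre of symmetry, so none is chiral.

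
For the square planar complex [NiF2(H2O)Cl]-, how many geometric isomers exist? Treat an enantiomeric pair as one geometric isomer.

In a square planar complex each vertex has one trans partner and two cis neighbours.
The distinct arrangements are (2 in all): F cis; F trans.

2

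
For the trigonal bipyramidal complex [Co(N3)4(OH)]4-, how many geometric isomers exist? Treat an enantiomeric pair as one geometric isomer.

A trigonal bipyramid has two axial and three equatorial sites, which are chemically inequivalent.
The distinct arrangements are (2 in all): OH equatorial; OH axial.

2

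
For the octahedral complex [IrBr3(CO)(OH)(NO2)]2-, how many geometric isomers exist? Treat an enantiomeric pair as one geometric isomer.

4

The six octahedral sites form three mutually perpendicular trans pairs.
Working through the distinct placements yields 4 geometric isomers: Br mer (3 arrangements); Br fac (chiral).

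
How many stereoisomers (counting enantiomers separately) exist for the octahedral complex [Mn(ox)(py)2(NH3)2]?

An octahedron has six vertices in three trans pairs; every non-trans pair is cis.
Each ox is bidentate and must span two cis positions.
Working through the distinct placements yields 3 geometric isomers: py cis, NH3 trans; py trans, NH3 cis; py cis, NH3 cis (chiral).
One of these lacks any improper symmetry element and so occurs as an enantiomeric pair, giving 3 + 1 = 4 stereoisomers in total.

4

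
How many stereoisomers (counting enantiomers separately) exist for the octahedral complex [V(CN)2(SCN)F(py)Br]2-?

15

In an octahedral complex each vertex has one trans partner and four cis neighbours.
Placing the ligands in turn and identifying arrangements related by rotation or reflection leaves 9 distinct geometric isomers.
Of these, 6 lack any improper symmetry element and so occur as enantiomeric pairs, giving 9 + 6 = 15 stereoisomers in total.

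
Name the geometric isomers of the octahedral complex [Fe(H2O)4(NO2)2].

The six octahedral sites form three mutually perpendicular trans pairs.
There are 2 geometric isomers: NO2 trans; NO2 cis.

cis and trans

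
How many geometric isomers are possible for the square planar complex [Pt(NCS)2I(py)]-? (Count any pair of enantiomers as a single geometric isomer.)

2

A square has two trans pairs of vertices; adjacent vertices are cis.
There are 2 geometric isomers: NCS cis; NCS trans.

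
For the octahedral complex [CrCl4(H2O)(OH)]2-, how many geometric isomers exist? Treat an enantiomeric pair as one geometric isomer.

2

There are 2 geometric isomers: H2O and OH mutually trans; H2O and OH mutually cis.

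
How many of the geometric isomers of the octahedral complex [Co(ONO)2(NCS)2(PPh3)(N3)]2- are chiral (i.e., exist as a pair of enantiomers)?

In an octahedral complex each vertex has one trans partner and four cis neighbours.
Systematic placement gives 6 geometric isomers: ONO cis, NCS cis (3 arrangements, 2 chiral); ONO trans, NCS cis; ONO cis, NCS trans; ONO trans, NCS trans.
Of these, 2 lack any improper symmetry element and so occur as enantiomeric pairs, giving 6 + 2 = 8 stereoisomers in total.

2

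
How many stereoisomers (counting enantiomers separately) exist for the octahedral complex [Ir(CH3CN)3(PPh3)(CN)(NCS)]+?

5

An octahedron has six vertices in three trans pairs; every non-trans pair is cis.
Systematic placement gives 4 geometric isomers: CH3CN mer (3 arrangements); CH3CN fac (chiral).
One of these lacks any improper symmetry element and so occurs as an enantiomeric pair, giving 4 + 1 = 5 stereoisomers in total.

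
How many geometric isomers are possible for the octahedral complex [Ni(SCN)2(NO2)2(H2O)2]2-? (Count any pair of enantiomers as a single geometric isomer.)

An octahedron has six vertices in three trans pairs; every non-trans pair is cis.
The distinct arrangements are (5 in all): SCN trans, NO2 trans, H2O trans; SCN cis, NO2 cis, H2O trans; SCN trans, NO2 cis, H2O cis; SCN cis, NO2 cis, H2O cis (chiral); SCN cis, NO2 trans, H2O cis.

5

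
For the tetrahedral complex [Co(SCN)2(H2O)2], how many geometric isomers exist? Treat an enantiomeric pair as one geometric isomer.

All four vertices of a tetrahedron are equivalent and mutually adjacent, so cis/trans isomerism cannot arise.
Only one geometric arrangement is possible.

1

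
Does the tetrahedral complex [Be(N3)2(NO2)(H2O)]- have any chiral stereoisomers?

All four vertices of a tetrahedron are equivalent and mutually adjacent, so cis/trans isomerism cannot arise.
Only one geometric arrangement is possible.

no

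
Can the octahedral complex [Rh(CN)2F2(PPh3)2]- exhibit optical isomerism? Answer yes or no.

yes

The distinct arrangements are (5 in all): CN trans, F trans, PPh3 trans; CN trans, F cis, PPh3 cis; CN cis, F cis, PPh3 trans; CN cis, F cis, PPh3 cis (chiral); CN cis, F trans, PPh3 cis.
One of these lacks any improper symmetry element and so occurs as an enantiomeric pair, giving 5 + 1 = 6 stereoisomers in total.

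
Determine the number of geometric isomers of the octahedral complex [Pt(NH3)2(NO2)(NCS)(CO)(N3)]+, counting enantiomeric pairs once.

9

The six octahedral sites form three mutually perpendicular trans pairs.
Placing the ligands in turn and identifying arrangements related by rotation or reflection leaves 9 distinct geometric isomers.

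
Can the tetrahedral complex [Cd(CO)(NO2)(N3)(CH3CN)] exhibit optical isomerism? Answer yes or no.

yes

All four vertices of a tetrahedron are equivalent and mutually adjacent, so cis/trans isomerism cannot arise.
Only one geometric arrangement is possible; it has no improper symmetry element, so it exists as a pair of enantiomers (2 stereoisomers).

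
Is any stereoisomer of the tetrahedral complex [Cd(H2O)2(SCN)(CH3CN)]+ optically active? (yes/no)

no

All four vertices of a tetrahedron are equivalent and mutually adjacent, so cis/trans isomerism cannot arise.
Only one geometric arrangement is possible.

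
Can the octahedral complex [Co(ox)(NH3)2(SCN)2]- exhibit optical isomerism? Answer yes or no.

yes

In an octahedral complex each vertex has one trans partner and four cis neighbours.
Each ox is bidentate and must span two cis positions.
The distinct arrangements are (3 in all): NH3 trans, SCN cis; NH3 cis, SCN cis (chiral); NH3 cis, SCN trans.
One of these lacks any improper symmetry element and so occurs as an enantiomeric pair, giving 3 + 1 = 4 stereoisomers in total.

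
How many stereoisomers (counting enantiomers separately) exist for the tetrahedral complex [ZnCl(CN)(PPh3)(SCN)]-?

2

All four vertices of a tetrahedron are equivalent and mutually adjacent, so cis/trans isomerism cannot arise.
Only one geometric arrangement is possible; it has no improper symmetry element, so it exists as a pair of enantiomers (2 stereoisomers).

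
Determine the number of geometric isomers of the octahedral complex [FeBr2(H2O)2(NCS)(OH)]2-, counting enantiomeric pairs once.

6

Working through the distinct placements yields 6 geometric isomers: Br trans, H2O trans; Br trans, H2O cis; Br cis, H2O cis (3 arrangements, 2 chiral); Br cis, H2O trans.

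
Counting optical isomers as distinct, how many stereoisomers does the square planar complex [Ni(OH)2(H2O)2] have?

2

In a square planar complex each vertex has one trans partner and two cis neighbours.
The distinct arrangements are (2 in all): OH cis; OH trans.
Each arrangement has an internal mirror plane or centre of symmetry, so none is chiral.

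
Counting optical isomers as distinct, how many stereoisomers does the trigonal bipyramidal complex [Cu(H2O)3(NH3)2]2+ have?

There are 3 geometric isomers: NH3 both equatorial; NH3 one axial, one equatorial; NH3 both axial.
Each arrangement has an internal mirror plane or centre of symmetry, so none is chiral.

3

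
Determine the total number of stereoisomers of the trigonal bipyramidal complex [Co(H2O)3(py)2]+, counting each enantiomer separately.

3

Systematic placement gives 3 geometric isomers: py both equatorial; py one axial, one equatorial; py both axial.
Each arrangement has an internal mirror plane or centre of symmetry, so none is chiral.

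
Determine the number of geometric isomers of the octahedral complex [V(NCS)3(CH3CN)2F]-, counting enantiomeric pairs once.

3

Systematic placement gives 3 geometric isomers: NCS mer, CH3CN trans; NCS mer, CH3CN cis; NCS fac, CH3CN cis.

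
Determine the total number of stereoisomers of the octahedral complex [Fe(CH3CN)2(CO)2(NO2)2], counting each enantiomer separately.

6

The six octahedral sites form three mutually perpendicular trans pairs.
The distinct arrangements are (5 in all): CH3CN trans, CO trans, NO2 trans; CH3CN trans, CO cis, NO2 cis; CH3CN cis, CO cis, NO2 trans; CH3CN cis, CO cis, NO2 cis (chiral); CH3CN cis, CO trans, NO2 cis.
One of these lacks any improper symmetry element and so occurs as an enantiomeric pair, giving 5 + 1 = 6 stereoisomers in total.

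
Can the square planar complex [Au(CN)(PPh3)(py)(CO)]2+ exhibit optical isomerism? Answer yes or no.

no

In a square planar complex each vertex has one trans partner and two cis neighbours.
The distinct arrangements are (3 in all): (CN/PPh3 trans, CO/py trans); (CN/py trans, CO/PPh3 trans); (CN/CO trans, PPh3/py trans).
Each arrangement has an internal mirror plane or centre of symmetry, so none is chiral.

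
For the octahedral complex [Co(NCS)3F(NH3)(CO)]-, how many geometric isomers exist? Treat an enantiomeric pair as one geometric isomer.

4

An octahedron has six vertices in three trans pairs; every non-trans pair is cis.
Systematic placement gives 4 geometric isomers: NCS mer (3 arrangements); NCS fac (chiral).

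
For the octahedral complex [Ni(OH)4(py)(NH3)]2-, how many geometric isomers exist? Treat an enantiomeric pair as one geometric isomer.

2

The six octahedral sites form three mutually perpendicular trans pairs.
Systematic placement gives 2 geometric isomers: py and NH3 mutually cis; py and NH3 mutually trans.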